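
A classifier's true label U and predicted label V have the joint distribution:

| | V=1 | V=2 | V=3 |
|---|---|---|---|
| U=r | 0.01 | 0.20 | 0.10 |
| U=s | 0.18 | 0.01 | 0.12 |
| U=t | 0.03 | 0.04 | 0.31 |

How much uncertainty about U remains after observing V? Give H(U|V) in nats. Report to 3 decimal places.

Marginals: p(U) = (0.3100, 0.3100, 0.3800), p(V) = (0.2200, 0.2500, 0.5300).
H(U|V) = Σ p(V) · H(U|V=·).
  V=1: p=0.2200, H(U|V=1) = 0.5764
  V=2: p=0.2500, H(U|V=2) = 0.6005
  V=3: p=0.5300, H(U|V=3) = 0.9647
Weighted sum = 0.788 nats.

0.788 nats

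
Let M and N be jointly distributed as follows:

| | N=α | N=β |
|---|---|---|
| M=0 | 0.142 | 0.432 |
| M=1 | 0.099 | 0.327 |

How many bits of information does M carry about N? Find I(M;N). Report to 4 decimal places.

0.0002 bits

Marginals: p(M) = (0.5740, 0.4260), p(N) = (0.2410, 0.7590).
I(M;N) = H(M) + H(N) − H(M,N).
H(M) = 0.9841, H(N) = 0.7967, H(M,N) = 1.7806.
I(M;N) = 0.9841 + 0.7967 − 1.7806 = 0.0002 bits.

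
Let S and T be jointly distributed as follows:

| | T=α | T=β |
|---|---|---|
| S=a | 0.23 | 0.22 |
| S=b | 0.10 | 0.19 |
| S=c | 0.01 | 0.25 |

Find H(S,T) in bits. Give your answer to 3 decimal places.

H(S,T) = −Σ p(x,y)·log₂ p(x,y) over all 6 cells.
  cell (a,α): −0.23·log₂0.23 = 0.4877
  cell (a,β): −0.22·log₂0.22 = 0.4806
  cell (b,α): −0.10·log₂0.10 = 0.3322
  cell (b,β): −0.19·log₂0.19 = 0.4552
  cell (c,α): −0.01·log₂0.01 = 0.0664
  cell (c,β): −0.25·log₂0.25 = 0.5000
Sum = 2.322 bits.

2.322 bits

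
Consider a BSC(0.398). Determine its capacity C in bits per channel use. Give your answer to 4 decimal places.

Binary symmetric channel: C = 1 − h₂(ε) where h₂ is the binary entropy function.
h₂(0.398) = −0.398·log₂0.398 − 0.602·log₂0.602 = 0.9698.
C = 1 − 0.9698 = 0.0302 bits per channel use.

0.0302 bits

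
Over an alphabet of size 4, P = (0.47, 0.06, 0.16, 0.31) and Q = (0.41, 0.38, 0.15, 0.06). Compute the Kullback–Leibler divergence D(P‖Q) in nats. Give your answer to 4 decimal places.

0.4729 nats

D(P‖Q) = Σ p·ln(p/q).
  0.47·ln(0.47/0.41) = 0.06419
  0.06·ln(0.06/0.38) = -0.11075
  0.16·ln(0.16/0.15) = 0.01033
  0.31·ln(0.31/0.06) = 0.50909
D(P‖Q) = 0.4729 nats.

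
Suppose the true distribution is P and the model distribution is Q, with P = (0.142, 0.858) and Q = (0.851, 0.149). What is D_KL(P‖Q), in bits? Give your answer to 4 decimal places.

1.8002 bits

D(P‖Q) = Σ p·log₂(p/q).
  0.142·log₂(0.142/0.851) = -0.36682
  0.858·log₂(0.858/0.149) = 2.16702
D(P‖Q) = 1.8002 bits.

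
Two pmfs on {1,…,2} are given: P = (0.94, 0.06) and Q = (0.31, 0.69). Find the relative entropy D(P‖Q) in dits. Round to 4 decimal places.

D(P‖Q) = Σ p·log₁₀(p/q).
  0.94·log₁₀(0.94/0.31) = 0.45286
  0.06·log₁₀(0.06/0.69) = -0.06364
D(P‖Q) = 0.3892 dits.

0.3892 dits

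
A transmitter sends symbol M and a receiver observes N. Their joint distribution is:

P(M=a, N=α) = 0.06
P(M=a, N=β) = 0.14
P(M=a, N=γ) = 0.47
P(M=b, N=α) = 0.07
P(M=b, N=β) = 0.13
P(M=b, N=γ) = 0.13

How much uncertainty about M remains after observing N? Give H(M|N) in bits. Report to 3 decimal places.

Marginals: p(M) = (0.6700, 0.3300), p(N) = (0.1300, 0.2700, 0.6000).
H(M|N) = Σ p(N) · H(M|N=·).
  N=α: p=0.1300, H(M|N=α) = 0.9957
  N=β: p=0.2700, H(M|N=β) = 0.9990
  N=γ: p=0.6000, H(M|N=γ) = 0.7540
Weighted sum = 0.852 bits.

0.852 bits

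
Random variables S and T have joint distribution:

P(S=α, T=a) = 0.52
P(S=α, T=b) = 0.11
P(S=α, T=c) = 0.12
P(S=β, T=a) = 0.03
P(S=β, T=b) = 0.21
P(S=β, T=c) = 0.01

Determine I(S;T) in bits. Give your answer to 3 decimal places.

0.295 bits

Marginals: p(S) = (0.7500, 0.2500), p(T) = (0.5500, 0.3200, 0.1300).
I(S;T) = Σ p(x,y)·log₂[p(x,y)/(p(x)p(y))].
  (α,a): 0.52·log₂(1.2606) = 0.1737
  (α,b): 0.11·log₂(0.4583) = -0.1238
  (α,c): 0.12·log₂(1.2308) = 0.0359
  (β,a): 0.03·log₂(0.2182) = -0.0659
  (β,b): 0.21·log₂(2.6250) = 0.2924
  (β,c): 0.01·log₂(0.3077) = -0.0170
Sum = 0.295 bits.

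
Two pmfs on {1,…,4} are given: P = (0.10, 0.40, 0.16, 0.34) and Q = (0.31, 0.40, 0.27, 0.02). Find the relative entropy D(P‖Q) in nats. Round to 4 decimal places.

D(P‖Q) = Σ p·ln(p/q).
  0.10·ln(0.10/0.31) = -0.11314
  0.40·ln(0.40/0.40) = 0.00000
  0.16·ln(0.16/0.27) = -0.08372
  0.34·ln(0.34/0.02) = 0.96329
D(P‖Q) = 0.7664 nats.

0.7664 nats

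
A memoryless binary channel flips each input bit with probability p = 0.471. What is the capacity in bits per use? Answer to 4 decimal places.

0.0024 bits

Binary symmetric channel: C = 1 − h₂(ε) where h₂ is the binary entropy function.
h₂(0.471) = −0.471·log₂0.471 − 0.529·log₂0.529 = 0.9976.
C = 1 − 0.9976 = 0.0024 bits per channel use.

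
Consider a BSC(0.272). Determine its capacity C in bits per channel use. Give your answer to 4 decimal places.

Binary symmetric channel: C = 1 − h₂(ε) where h₂ is the binary entropy function.
h₂(0.272) = −0.272·log₂0.272 − 0.728·log₂0.728 = 0.8443.
C = 1 − 0.8443 = 0.1557 bits per channel use.

0.1557 bits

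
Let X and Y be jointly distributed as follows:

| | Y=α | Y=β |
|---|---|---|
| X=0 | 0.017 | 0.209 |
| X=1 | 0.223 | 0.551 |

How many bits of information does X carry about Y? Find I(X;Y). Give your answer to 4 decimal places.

Marginals: p(X) = (0.2260, 0.7740), p(Y) = (0.2400, 0.7600).
I(X;Y) = H(X) + H(Y) − H(X,Y).
H(X) = 0.7710, H(Y) = 0.7950, H(X,Y) = 1.5285.
I(X;Y) = 0.7710 + 0.7950 − 1.5285 = 0.0375 bits.

0.0375 bits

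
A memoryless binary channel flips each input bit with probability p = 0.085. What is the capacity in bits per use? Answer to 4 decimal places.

Binary symmetric channel: C = 1 − h₂(ε) where h₂ is the binary entropy function.
h₂(0.085) = −0.085·log₂0.085 − 0.915·log₂0.915 = 0.4196.
C = 1 − 0.4196 = 0.5804 bits per channel use.

0.5804 bits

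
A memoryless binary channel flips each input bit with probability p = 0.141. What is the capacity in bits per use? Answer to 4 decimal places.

Binary symmetric channel: C = 1 − h₂(ε) where h₂ is the binary entropy function.
h₂(0.141) = −0.141·log₂0.141 − 0.859·log₂0.859 = 0.5869.
C = 1 − 0.5869 = 0.4131 bits per channel use.

0.4131 bits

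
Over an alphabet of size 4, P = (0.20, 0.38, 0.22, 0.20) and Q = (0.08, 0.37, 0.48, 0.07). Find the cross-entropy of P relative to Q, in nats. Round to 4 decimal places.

1.5763 nats

H(P,Q) = −Σ p·ln q.
  −0.20·ln(0.08) = 0.50515
  −0.38·ln(0.37) = 0.37782
  −0.22·ln(0.48) = 0.16147
  −0.20·ln(0.07) = 0.53185
H(P,Q) = 1.5763 nats.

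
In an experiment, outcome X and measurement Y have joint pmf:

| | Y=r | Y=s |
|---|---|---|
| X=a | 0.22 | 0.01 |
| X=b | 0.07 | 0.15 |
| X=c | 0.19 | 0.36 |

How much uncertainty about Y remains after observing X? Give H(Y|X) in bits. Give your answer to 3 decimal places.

Chain rule: H(Y|X) = H(X,Y) − H(X).
Marginals: p(X) = (0.2300, 0.2200, 0.5500), p(Y) = (0.4800, 0.5200).
H(X,Y) = 2.2120 bits; H(X) = 1.4426 bits.
H(Y|X) = 2.2120 − 1.4426 = 0.769 bits.

0.769 bits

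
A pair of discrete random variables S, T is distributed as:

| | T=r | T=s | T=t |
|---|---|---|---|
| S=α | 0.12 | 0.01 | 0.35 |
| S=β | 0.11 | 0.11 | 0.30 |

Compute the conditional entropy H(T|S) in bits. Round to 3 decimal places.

1.186 bits

Marginals: p(S) = (0.4800, 0.5200), p(T) = (0.2300, 0.1200, 0.6500).
H(T|S) = Σ p(S) · H(T|S=·).
  S=α: p=0.4800, H(T|S=α) = 0.9486
  S=β: p=0.5200, H(T|S=β) = 1.4059
Weighted sum = 1.186 bits.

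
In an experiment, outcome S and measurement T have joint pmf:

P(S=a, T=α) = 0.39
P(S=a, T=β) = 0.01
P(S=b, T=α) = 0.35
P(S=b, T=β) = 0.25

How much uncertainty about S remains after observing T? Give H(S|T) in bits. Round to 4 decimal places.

Marginals: p(S) = (0.4000, 0.6000), p(T) = (0.7400, 0.2600).
H(S|T) = Σ p(T) · H(S|T=·).
  T=α: p=0.7400, H(S|T=α) = 0.9979
  T=β: p=0.2600, H(S|T=β) = 0.2352
Weighted sum = 0.7996 bits.

0.7996 bits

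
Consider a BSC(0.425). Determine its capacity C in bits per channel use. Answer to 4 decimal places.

Binary symmetric channel: C = 1 − h₂(ε) where h₂ is the binary entropy function.
h₂(0.425) = −0.425·log₂0.425 − 0.575·log₂0.575 = 0.9837.
C = 1 − 0.9837 = 0.0163 bits per channel use.

0.0163 bits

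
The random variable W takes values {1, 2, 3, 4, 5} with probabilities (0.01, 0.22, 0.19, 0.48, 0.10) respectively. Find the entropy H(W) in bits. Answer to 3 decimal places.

1.843 bits

H(W) = −Σ p·log₂ p.
  −(0.01)·log₂(0.01) = 0.0664
  −(0.22)·log₂(0.22) = 0.4806
  −(0.19)·log₂(0.19) = 0.4552
  −(0.48)·log₂(0.48) = 0.5083
  −(0.10)·log₂(0.10) = 0.3322
Sum: 0.0664 + 0.4806 + 0.4552 + 0.5083 + 0.3322 = 1.843 bits.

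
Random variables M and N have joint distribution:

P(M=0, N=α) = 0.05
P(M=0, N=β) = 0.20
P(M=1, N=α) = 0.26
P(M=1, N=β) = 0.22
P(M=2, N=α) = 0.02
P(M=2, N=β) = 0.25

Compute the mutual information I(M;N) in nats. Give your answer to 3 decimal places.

Marginals: p(M) = (0.2500, 0.4800, 0.2700), p(N) = (0.3300, 0.6700).
I(M;N) = Σ p(x,y)·ln[p(x,y)/(p(x)p(y))].
  (0,α): 0.05·ln(0.6061) = -0.0250
  (0,β): 0.20·ln(1.1940) = 0.0355
  (1,α): 0.26·ln(1.6414) = 0.1288
  (1,β): 0.22·ln(0.6841) = -0.0835
  (2,α): 0.02·ln(0.2245) = -0.0299
  (2,β): 0.25·ln(1.3820) = 0.0809
Sum = 0.107 nats.

0.107 nats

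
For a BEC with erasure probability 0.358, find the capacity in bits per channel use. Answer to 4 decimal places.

0.6420 bits

Binary erasure channel: capacity C = 1 − ε.
C = 1 − 0.358 = 0.6420 bits per channel use.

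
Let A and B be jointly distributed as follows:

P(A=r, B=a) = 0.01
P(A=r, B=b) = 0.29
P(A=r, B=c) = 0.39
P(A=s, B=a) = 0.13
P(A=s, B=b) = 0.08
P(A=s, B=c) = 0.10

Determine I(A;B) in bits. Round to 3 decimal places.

Marginals: p(A) = (0.6900, 0.3100), p(B) = (0.1400, 0.3700, 0.4900).
I(A;B) = H(A) + H(B) − H(A,B).
H(A) = 0.8932, H(B) = 1.4321, H(A,B) = 2.1205.
I(A;B) = 0.8932 + 1.4321 − 2.1205 = 0.205 bits.

0.205 bits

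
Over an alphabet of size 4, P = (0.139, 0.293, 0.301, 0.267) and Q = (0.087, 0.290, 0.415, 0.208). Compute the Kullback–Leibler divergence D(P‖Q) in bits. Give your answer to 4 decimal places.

D(P‖Q) = Σ p·log₂(p/q).
  0.139·log₂(0.139/0.087) = 0.09396
  0.293·log₂(0.293/0.290) = 0.00435
  0.301·log₂(0.301/0.415) = -0.13947
  0.267·log₂(0.267/0.208) = 0.09619
D(P‖Q) = 0.0550 bits.

0.0550 bits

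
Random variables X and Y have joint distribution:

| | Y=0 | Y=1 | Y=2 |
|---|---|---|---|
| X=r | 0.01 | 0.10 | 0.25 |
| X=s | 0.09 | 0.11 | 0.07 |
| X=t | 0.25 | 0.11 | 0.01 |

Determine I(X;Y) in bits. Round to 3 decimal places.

0.408 bits

Marginals: p(X) = (0.3600, 0.2700, 0.3700), p(Y) = (0.3500, 0.3200, 0.3300).
I(X;Y) = Σ p(x,y)·log₂[p(x,y)/(p(x)p(y))].
  (r,0): 0.01·log₂(0.0794) = -0.0366
  (r,1): 0.10·log₂(0.8681) = -0.0204
  (r,2): 0.25·log₂(2.1044) = 0.2683
  (s,0): 0.09·log₂(0.9524) = -0.0063
  (s,1): 0.11·log₂(1.2731) = 0.0383
  (s,2): 0.07·log₂(0.7856) = -0.0244
  (t,0): 0.25·log₂(1.9305) = 0.2372
  (t,1): 0.11·log₂(0.9291) = -0.0117
  (t,2): 0.01·log₂(0.0819) = -0.0361
Sum = 0.408 bits.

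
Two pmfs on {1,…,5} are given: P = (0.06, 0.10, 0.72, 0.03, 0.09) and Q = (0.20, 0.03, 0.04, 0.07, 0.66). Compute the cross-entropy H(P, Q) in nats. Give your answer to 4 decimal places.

2.8820 nats

H(P,Q) = −Σ p·ln q.
  −0.06·ln(0.20) = 0.09657
  −0.10·ln(0.03) = 0.35066
  −0.72·ln(0.04) = 2.31759
  −0.03·ln(0.07) = 0.07978
  −0.09·ln(0.66) = 0.03740
H(P,Q) = 2.8820 nats.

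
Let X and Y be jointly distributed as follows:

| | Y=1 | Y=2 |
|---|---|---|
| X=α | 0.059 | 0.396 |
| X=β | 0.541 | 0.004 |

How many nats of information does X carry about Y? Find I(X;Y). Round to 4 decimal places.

Marginals: p(X) = (0.4550, 0.5450), p(Y) = (0.6000, 0.4000).
I(X;Y) = H(X) + H(Y) − H(X,Y).
H(X) = 0.6891, H(Y) = 0.6730, H(X,Y) = 0.8883.
I(X;Y) = 0.6891 + 0.6730 − 0.8883 = 0.4738 nats.

0.4738 nats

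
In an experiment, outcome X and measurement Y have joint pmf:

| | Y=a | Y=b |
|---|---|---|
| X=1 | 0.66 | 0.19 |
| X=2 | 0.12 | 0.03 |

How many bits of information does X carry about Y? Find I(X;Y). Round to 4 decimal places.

0.0003 bits

Marginals: p(X) = (0.8500, 0.1500), p(Y) = (0.7800, 0.2200).
I(X;Y) = H(X) + H(Y) − H(X,Y).
H(X) = 0.6098, H(Y) = 0.7602, H(X,Y) = 1.3697.
I(X;Y) = 0.6098 + 0.7602 − 1.3697 = 0.0003 bits.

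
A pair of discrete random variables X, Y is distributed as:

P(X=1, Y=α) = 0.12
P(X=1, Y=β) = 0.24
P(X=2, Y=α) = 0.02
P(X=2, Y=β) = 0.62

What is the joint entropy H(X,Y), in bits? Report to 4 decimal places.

1.4017 bits

H(X,Y) = −Σ p(x,y)·log₂ p(x,y) over all 4 cells.
  cell (1,α): −0.12·log₂0.12 = 0.36707
  cell (1,β): −0.24·log₂0.24 = 0.49413
  cell (2,α): −0.02·log₂0.02 = 0.11288
  cell (2,β): −0.62·log₂0.62 = 0.42759
Sum = 1.4017 bits.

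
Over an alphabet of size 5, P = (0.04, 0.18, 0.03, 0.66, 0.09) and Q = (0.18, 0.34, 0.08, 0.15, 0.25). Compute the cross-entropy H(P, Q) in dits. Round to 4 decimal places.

0.7450 dits

H(P,Q) = −Σ p·log₁₀ q.
  −0.04·log₁₀(0.18) = 0.02979
  −0.18·log₁₀(0.34) = 0.08433
  −0.03·log₁₀(0.08) = 0.03291
  −0.66·log₁₀(0.15) = 0.54378
  −0.09·log₁₀(0.25) = 0.05419
H(P,Q) = 0.7450 dits.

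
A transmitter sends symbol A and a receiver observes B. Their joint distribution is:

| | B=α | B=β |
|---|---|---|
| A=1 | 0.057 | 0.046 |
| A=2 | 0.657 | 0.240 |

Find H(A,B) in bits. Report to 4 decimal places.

1.3322 bits

H(A,B) = −Σ p(x,y)·log₂ p(x,y) over all 4 cells.
  cell (1,α): −0.057·log₂0.057 = 0.23557
  cell (1,β): −0.046·log₂0.046 = 0.20434
  cell (2,α): −0.657·log₂0.657 = 0.39816
  cell (2,β): −0.240·log₂0.240 = 0.49413
Sum = 1.3322 bits.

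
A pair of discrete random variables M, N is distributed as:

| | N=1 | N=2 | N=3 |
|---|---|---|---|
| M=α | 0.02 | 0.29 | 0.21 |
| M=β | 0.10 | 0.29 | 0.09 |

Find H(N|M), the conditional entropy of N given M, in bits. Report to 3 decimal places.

1.268 bits

Marginals: p(M) = (0.5200, 0.4800), p(N) = (0.1200, 0.5800, 0.3000).
H(N|M) = Σ p(M) · H(N|M=·).
  M=α: p=0.5200, H(N|M=α) = 1.1789
  M=β: p=0.4800, H(N|M=β) = 1.3635
Weighted sum = 1.268 bits.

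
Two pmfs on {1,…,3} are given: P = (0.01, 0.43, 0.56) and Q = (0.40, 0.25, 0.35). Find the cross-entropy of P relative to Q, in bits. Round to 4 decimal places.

1.7214 bits

H(P,Q) = −Σ p·log₂ q.
  −0.01·log₂(0.40) = 0.01322
  −0.43·log₂(0.25) = 0.86000
  −0.56·log₂(0.35) = 0.84816
H(P,Q) = 1.7214 bits.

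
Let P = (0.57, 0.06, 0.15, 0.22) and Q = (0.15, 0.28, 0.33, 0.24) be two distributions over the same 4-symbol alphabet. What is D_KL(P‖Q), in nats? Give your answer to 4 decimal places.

D(P‖Q) = Σ p·ln(p/q).
  0.57·ln(0.57/0.15) = 0.76095
  0.06·ln(0.06/0.28) = -0.09243
  0.15·ln(0.15/0.33) = -0.11827
  0.22·ln(0.22/0.24) = -0.01914
D(P‖Q) = 0.5311 nats.

0.5311 nats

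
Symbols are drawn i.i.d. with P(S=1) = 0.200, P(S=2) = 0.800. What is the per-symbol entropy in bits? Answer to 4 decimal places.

H(S) = −Σ p·log₂ p.
  −(0.200)·log₂(0.200) = 0.46439
  −(0.800)·log₂(0.800) = 0.25754
Sum: 0.46439 + 0.25754 = 0.7219 bits.

0.7219 bits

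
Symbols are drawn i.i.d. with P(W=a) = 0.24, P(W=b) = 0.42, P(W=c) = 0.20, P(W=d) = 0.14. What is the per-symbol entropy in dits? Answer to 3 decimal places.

0.566 dits

H(W) = −Σ p·log₁₀ p.
  −(0.24)·log₁₀(0.24) = 0.1487
  −(0.42)·log₁₀(0.42) = 0.1582
  −(0.20)·log₁₀(0.20) = 0.1398
  −(0.14)·log₁₀(0.14) = 0.1195
Sum: 0.1487 + 0.1582 + 0.1398 + 0.1195 = 0.566 dits.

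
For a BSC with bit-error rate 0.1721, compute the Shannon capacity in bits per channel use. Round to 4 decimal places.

0.3375 bits

Binary symmetric channel: C = 1 − h₂(ε) where h₂ is the binary entropy function.
h₂(0.1721) = −0.1721·log₂0.1721 − 0.8279·log₂0.8279 = 0.6625.
C = 1 − 0.6625 = 0.3375 bits per channel use.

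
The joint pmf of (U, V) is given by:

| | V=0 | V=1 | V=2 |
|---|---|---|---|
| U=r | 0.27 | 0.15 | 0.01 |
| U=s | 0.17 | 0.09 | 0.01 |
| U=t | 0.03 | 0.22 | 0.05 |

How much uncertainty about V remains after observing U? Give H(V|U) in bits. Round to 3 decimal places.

1.094 bits

Chain rule: H(V|U) = H(U,V) − H(U).
Marginals: p(U) = (0.4300, 0.2700, 0.3000), p(V) = (0.4700, 0.4600, 0.0700).
H(U,V) = 2.6491 bits; H(U) = 1.5547 bits.
H(V|U) = 2.6491 − 1.5547 = 1.094 bits.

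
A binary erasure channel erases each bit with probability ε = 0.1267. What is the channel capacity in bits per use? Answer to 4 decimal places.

Binary erasure channel: capacity C = 1 − ε.
C = 1 − 0.1267 = 0.8733 bits per channel use.

0.8733 bits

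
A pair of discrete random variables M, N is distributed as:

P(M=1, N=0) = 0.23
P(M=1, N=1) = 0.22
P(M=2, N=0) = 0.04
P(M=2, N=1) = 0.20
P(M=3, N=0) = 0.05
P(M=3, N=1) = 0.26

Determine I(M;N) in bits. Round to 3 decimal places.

0.101 bits

Marginals: p(M) = (0.4500, 0.2400, 0.3100), p(N) = (0.3200, 0.6800).
I(M;N) = H(M) + H(N) − H(M,N).
H(M) = 1.5363, H(N) = 0.9044, H(M,N) = 2.3398.
I(M;N) = 1.5363 + 0.9044 − 2.3398 = 0.101 bits.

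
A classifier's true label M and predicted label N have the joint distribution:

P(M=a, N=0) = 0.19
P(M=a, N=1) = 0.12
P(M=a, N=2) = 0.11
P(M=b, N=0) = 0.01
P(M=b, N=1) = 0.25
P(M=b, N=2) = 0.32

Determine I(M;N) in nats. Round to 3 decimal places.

0.163 nats

Marginals: p(M) = (0.4200, 0.5800), p(N) = (0.2000, 0.3700, 0.4300).
I(M;N) = Σ p(x,y)·ln[p(x,y)/(p(x)p(y))].
  (a,0): 0.19·ln(2.2619) = 0.1551
  (a,1): 0.12·ln(0.7722) = -0.0310
  (a,2): 0.11·ln(0.6091) = -0.0545
  (b,0): 0.01·ln(0.0862) = -0.0245
  (b,1): 0.25·ln(1.1650) = 0.0382
  (b,2): 0.32·ln(1.2831) = 0.0798
Sum = 0.163 nats.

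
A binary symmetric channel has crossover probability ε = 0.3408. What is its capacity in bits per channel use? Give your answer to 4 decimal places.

0.0744 bits

Binary symmetric channel: C = 1 − h₂(ε) where h₂ is the binary entropy function.
h₂(0.3408) = −0.3408·log₂0.3408 − 0.6592·log₂0.6592 = 0.9256.
C = 1 − 0.9256 = 0.0744 bits per channel use.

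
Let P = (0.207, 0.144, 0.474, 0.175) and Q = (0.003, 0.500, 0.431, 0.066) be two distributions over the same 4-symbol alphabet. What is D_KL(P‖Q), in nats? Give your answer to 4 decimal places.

0.9129 nats

D(P‖Q) = Σ p·ln(p/q).
  0.207·ln(0.207/0.003) = 0.87646
  0.144·ln(0.144/0.500) = -0.17925
  0.474·ln(0.474/0.431) = 0.04508
  0.175·ln(0.175/0.066) = 0.17065
D(P‖Q) = 0.9129 nats.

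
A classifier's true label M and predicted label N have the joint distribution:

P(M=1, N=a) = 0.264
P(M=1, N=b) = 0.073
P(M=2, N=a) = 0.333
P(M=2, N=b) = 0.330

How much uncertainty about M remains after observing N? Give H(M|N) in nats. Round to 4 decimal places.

Chain rule: H(M|N) = H(M,N) − H(N).
Marginals: p(M) = (0.3370, 0.6630), p(N) = (0.5970, 0.4030).
H(M,N) = 1.2747 nats; H(N) = 0.6742 nats.
H(M|N) = 1.2747 − 0.6742 = 0.6005 nats.

0.6005 nats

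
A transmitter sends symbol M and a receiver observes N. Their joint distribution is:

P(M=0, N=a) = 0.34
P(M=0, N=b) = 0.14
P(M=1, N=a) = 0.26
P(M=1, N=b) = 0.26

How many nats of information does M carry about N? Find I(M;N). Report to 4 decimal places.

Marginals: p(M) = (0.4800, 0.5200), p(N) = (0.6000, 0.4000).
I(M;N) = H(M) + H(N) − H(M,N).
H(M) = 0.6923, H(N) = 0.6730, H(M,N) = 1.3425.
I(M;N) = 0.6923 + 0.6730 − 1.3425 = 0.0228 nats.

0.0228 nats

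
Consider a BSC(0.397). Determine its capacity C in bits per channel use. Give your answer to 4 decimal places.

0.0308 bits

Binary symmetric channel: C = 1 − h₂(ε) where h₂ is the binary entropy function.
h₂(0.397) = −0.397·log₂0.397 − 0.603·log₂0.603 = 0.9692.
C = 1 − 0.9692 = 0.0308 bits per channel use.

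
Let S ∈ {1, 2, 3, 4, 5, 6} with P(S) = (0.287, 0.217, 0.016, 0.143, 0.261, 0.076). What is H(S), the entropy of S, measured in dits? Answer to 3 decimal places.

H(S) = −Σ p·log₁₀ p.
  −(0.287)·log₁₀(0.287) = 0.1556
  −(0.217)·log₁₀(0.217) = 0.1440
  −(0.016)·log₁₀(0.016) = 0.0287
  −(0.143)·log₁₀(0.143) = 0.1208
  −(0.261)·log₁₀(0.261) = 0.1523
  −(0.076)·log₁₀(0.076) = 0.0851
Sum: 0.1556 + 0.1440 + 0.0287 + 0.1208 + 0.1523 + 0.0851 = 0.686 dits.

0.686 dits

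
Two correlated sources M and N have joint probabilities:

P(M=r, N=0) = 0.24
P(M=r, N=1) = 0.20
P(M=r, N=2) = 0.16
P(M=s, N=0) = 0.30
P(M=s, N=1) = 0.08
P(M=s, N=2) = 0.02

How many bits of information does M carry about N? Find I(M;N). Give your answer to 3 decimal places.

0.104 bits

Marginals: p(M) = (0.6000, 0.4000), p(N) = (0.5400, 0.2800, 0.1800).
I(M;N) = H(M) + H(N) − H(M,N).
H(M) = 0.9710, H(N) = 1.4396, H(M,N) = 2.3070.
I(M;N) = 0.9710 + 1.4396 − 2.3070 = 0.104 bits.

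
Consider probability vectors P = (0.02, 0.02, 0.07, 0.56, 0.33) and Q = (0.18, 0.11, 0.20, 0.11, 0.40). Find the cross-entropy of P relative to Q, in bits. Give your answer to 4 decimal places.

H(P,Q) = −Σ p·log₂ q.
  −0.02·log₂(0.18) = 0.04948
  −0.02·log₂(0.11) = 0.06369
  −0.07·log₂(0.20) = 0.16253
  −0.56·log₂(0.11) = 1.78328
  −0.33·log₂(0.40) = 0.43624
H(P,Q) = 2.4952 bits.

2.4952 bits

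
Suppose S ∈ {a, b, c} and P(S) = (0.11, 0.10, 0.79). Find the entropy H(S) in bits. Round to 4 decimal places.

H(S) = −Σ p·log₂ p.
  −(0.11)·log₂(0.11) = 0.35029
  −(0.10)·log₂(0.10) = 0.33219
  −(0.79)·log₂(0.79) = 0.26866
Sum: 0.35029 + 0.33219 + 0.26866 = 0.9511 bits.

0.9511 bits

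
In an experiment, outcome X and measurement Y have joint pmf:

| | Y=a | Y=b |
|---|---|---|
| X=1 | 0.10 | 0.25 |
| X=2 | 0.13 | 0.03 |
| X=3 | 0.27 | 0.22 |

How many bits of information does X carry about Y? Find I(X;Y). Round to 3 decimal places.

0.100 bits

Marginals: p(X) = (0.3500, 0.1600, 0.4900), p(Y) = (0.5000, 0.5000).
I(X;Y) = H(X) + H(Y) − H(X,Y).
H(X) = 1.4574, H(Y) = 1.0000, H(X,Y) = 2.3572.
I(X;Y) = 1.4574 + 1.0000 − 2.3572 = 0.100 bits.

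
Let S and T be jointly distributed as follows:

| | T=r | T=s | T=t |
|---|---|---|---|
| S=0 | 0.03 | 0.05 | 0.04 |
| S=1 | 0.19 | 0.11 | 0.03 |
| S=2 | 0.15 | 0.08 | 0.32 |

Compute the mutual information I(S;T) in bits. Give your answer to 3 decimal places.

0.185 bits

Marginals: p(S) = (0.1200, 0.3300, 0.5500), p(T) = (0.3700, 0.2400, 0.3900).
I(S;T) = H(S) + H(T) − H(S,T).
H(S) = 1.3693, H(T) = 1.5547, H(S,T) = 2.7390.
I(S;T) = 1.3693 + 1.5547 − 2.7390 = 0.185 bits.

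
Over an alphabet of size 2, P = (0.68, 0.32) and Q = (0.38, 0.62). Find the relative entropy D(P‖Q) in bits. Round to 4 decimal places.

0.2655 bits

D(P‖Q) = Σ p·log₂(p/q).
  0.68·log₂(0.68/0.38) = 0.57088
  0.32·log₂(0.32/0.62) = -0.30534
D(P‖Q) = 0.2655 bits.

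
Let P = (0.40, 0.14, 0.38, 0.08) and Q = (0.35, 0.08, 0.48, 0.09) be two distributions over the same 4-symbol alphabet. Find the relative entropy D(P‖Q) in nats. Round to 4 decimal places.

0.0336 nats

D(P‖Q) = Σ p·ln(p/q).
  0.40·ln(0.40/0.35) = 0.05341
  0.14·ln(0.14/0.08) = 0.07835
  0.38·ln(0.38/0.48) = -0.08877
  0.08·ln(0.08/0.09) = -0.00942
D(P‖Q) = 0.0336 nats.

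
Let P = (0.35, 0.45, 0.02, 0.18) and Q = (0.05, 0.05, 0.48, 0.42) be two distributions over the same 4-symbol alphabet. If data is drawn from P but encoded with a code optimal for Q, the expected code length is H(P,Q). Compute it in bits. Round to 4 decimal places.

H(P,Q) = −Σ p·log₂ q.
  −0.35·log₂(0.05) = 1.51267
  −0.45·log₂(0.05) = 1.94487
  −0.02·log₂(0.48) = 0.02118
  −0.18·log₂(0.42) = 0.22528
H(P,Q) = 3.7040 bits.

3.7040 bits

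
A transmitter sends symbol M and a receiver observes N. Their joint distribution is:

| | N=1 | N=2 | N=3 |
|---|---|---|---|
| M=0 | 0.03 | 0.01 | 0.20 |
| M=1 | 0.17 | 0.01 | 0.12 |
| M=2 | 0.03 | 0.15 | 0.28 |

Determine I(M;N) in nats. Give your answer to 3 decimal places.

Marginals: p(M) = (0.2400, 0.3000, 0.4600), p(N) = (0.2300, 0.1700, 0.6000).
I(M;N) = H(M) + H(N) − H(M,N).
H(M) = 1.0609, H(N) = 0.9458, H(M,N) = 1.8210.
I(M;N) = 1.0609 + 0.9458 − 1.8210 = 0.186 nats.

0.186 nats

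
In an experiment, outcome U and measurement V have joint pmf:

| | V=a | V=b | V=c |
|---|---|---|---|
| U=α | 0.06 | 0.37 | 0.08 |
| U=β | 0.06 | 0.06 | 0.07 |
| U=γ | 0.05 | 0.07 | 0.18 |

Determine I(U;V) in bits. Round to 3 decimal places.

0.183 bits

Marginals: p(U) = (0.5100, 0.1900, 0.3000), p(V) = (0.1700, 0.5000, 0.3300).
I(U;V) = Σ p(x,y)·log₂[p(x,y)/(p(x)p(y))].
  (α,a): 0.06·log₂(0.6920) = -0.0319
  (α,b): 0.37·log₂(1.4510) = 0.1987
  (α,c): 0.08·log₂(0.4753) = -0.0858
  (β,a): 0.06·log₂(1.8576) = 0.0536
  (β,b): 0.06·log₂(0.6316) = -0.0398
  (β,c): 0.07·log₂(1.1164) = 0.0111
  (γ,a): 0.05·log₂(0.9804) = -0.0014
  (γ,b): 0.07·log₂(0.4667) = -0.0770
  (γ,c): 0.18·log₂(1.8182) = 0.1552
Sum = 0.183 bits.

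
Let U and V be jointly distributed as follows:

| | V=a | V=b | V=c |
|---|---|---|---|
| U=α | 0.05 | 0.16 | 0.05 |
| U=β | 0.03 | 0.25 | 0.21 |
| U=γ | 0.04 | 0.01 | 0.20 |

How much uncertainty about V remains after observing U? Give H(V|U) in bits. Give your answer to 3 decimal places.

Marginals: p(U) = (0.2600, 0.4900, 0.2500), p(V) = (0.1200, 0.4200, 0.4600).
H(V|U) = Σ p(U) · H(V|U=·).
  U=α: p=0.2600, H(V|U=α) = 1.3459
  U=β: p=0.4900, H(V|U=β) = 1.2659
  U=γ: p=0.2500, H(V|U=γ) = 0.8663
Weighted sum = 1.187 bits.

1.187 bits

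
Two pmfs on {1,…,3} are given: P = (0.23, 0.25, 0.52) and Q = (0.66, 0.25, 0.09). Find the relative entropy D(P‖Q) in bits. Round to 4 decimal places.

0.9661 bits

D(P‖Q) = Σ p·log₂(p/q).
  0.23·log₂(0.23/0.66) = -0.34979
  0.25·log₂(0.25/0.25) = 0.00000
  0.52·log₂(0.52/0.09) = 1.31587
D(P‖Q) = 0.9661 bits.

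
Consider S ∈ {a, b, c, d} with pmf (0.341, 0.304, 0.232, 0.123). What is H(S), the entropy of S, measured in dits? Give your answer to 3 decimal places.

H(S) = −Σ p·log₁₀ p.
  −(0.341)·log₁₀(0.341) = 0.1593
  −(0.304)·log₁₀(0.304) = 0.1572
  −(0.232)·log₁₀(0.232) = 0.1472
  −(0.123)·log₁₀(0.123) = 0.1119
Sum: 0.1593 + 0.1572 + 0.1472 + 0.1119 = 0.576 dits.

0.576 dits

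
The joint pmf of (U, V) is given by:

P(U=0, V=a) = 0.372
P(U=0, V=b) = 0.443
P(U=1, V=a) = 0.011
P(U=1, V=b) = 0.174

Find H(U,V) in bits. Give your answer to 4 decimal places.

1.5616 bits

H(U,V) = −Σ p(x,y)·log₂ p(x,y) over all 4 cells.
  cell (0,a): −0.372·log₂0.372 = 0.53070
  cell (0,b): −0.443·log₂0.443 = 0.52036
  cell (1,a): −0.011·log₂0.011 = 0.07157
  cell (1,b): −0.174·log₂0.174 = 0.43897
Sum = 1.5616 bits.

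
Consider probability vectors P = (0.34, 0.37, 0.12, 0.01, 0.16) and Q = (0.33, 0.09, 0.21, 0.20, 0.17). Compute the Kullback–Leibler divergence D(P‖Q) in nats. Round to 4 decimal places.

D(P‖Q) = Σ p·ln(p/q).
  0.34·ln(0.34/0.33) = 0.01015
  0.37·ln(0.37/0.09) = 0.52307
  0.12·ln(0.12/0.21) = -0.06715
  0.01·ln(0.01/0.20) = -0.02996
  0.16·ln(0.16/0.17) = -0.00970
D(P‖Q) = 0.4264 nats.

0.4264 nats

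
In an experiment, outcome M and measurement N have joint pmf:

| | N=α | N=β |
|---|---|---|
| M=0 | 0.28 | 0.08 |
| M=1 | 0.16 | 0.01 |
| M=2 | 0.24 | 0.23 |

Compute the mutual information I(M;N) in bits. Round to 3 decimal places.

Marginals: p(M) = (0.3600, 0.1700, 0.4700), p(N) = (0.6800, 0.3200).
I(M;N) = H(M) + H(N) − H(M,N).
H(M) = 1.4772, H(N) = 0.9044, H(M,N) = 2.2770.
I(M;N) = 1.4772 + 0.9044 − 2.2770 = 0.105 bits.

0.105 bits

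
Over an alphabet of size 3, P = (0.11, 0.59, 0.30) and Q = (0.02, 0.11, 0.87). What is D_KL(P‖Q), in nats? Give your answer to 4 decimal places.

D(P‖Q) = Σ p·ln(p/q).
  0.11·ln(0.11/0.02) = 0.18752
  0.59·ln(0.59/0.11) = 0.99099
  0.30·ln(0.30/0.87) = -0.31941
D(P‖Q) = 0.8591 nats.

0.8591 nats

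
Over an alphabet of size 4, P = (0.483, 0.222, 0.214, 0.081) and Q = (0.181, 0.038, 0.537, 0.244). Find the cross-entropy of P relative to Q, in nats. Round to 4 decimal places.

H(P,Q) = −Σ p·ln q.
  −0.483·ln(0.181) = 0.82557
  −0.222·ln(0.038) = 0.72598
  −0.214·ln(0.537) = 0.13306
  −0.081·ln(0.244) = 0.11426
H(P,Q) = 1.7989 nats.

1.7989 nats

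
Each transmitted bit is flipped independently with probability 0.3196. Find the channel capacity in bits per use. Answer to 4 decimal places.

0.0961 bits

Binary symmetric channel: C = 1 − h₂(ε) where h₂ is the binary entropy function.
h₂(0.3196) = −0.3196·log₂0.3196 − 0.6804·log₂0.6804 = 0.9039.
C = 1 − 0.9039 = 0.0961 bits per channel use.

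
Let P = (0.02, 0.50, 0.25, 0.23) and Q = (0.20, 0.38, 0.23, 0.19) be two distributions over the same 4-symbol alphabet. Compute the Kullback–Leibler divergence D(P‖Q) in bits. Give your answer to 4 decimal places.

0.2250 bits

D(P‖Q) = Σ p·log₂(p/q).
  0.02·log₂(0.02/0.20) = -0.06644
  0.50·log₂(0.50/0.38) = 0.19796
  0.25·log₂(0.25/0.23) = 0.03007
  0.23·log₂(0.23/0.19) = 0.06340
D(P‖Q) = 0.2250 bits.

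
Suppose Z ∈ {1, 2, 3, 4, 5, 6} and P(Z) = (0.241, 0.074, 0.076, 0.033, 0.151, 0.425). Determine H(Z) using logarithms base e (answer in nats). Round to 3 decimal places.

1.493 nats

H(Z) = −Σ p·ln p.
  −(0.241)·ln(0.241) = 0.3429
  −(0.074)·ln(0.074) = 0.1927
  −(0.076)·ln(0.076) = 0.1959
  −(0.033)·ln(0.033) = 0.1126
  −(0.151)·ln(0.151) = 0.2855
  −(0.425)·ln(0.425) = 0.3637
Sum: 0.3429 + 0.1927 + 0.1959 + 0.1126 + 0.2855 + 0.3637 = 1.493 nats.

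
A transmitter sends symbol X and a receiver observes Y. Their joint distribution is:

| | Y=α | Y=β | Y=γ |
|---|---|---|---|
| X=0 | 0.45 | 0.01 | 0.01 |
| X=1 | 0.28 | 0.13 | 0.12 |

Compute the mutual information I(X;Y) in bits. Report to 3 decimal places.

Marginals: p(X) = (0.4700, 0.5300), p(Y) = (0.7300, 0.1400, 0.1300).
I(X;Y) = H(X) + H(Y) − H(X,Y).
H(X) = 0.9974, H(Y) = 1.1112, H(X,Y) = 1.9152.
I(X;Y) = 0.9974 + 1.1112 − 1.9152 = 0.193 bits.

0.193 bits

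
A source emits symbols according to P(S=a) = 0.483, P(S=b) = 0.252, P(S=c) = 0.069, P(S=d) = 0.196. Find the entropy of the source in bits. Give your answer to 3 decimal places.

1.735 bits

H(S) = −Σ p·log₂ p.
  −(0.483)·log₂(0.483) = 0.5071
  −(0.252)·log₂(0.252) = 0.5011
  −(0.069)·log₂(0.069) = 0.2662
  −(0.196)·log₂(0.196) = 0.4608
Sum: 0.5071 + 0.5011 + 0.2662 + 0.4608 = 1.735 bits.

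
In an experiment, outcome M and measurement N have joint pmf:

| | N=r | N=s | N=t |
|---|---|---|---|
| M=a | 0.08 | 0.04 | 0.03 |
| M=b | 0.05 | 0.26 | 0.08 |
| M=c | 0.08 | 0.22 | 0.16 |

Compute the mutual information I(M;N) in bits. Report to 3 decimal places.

Marginals: p(M) = (0.1500, 0.3900, 0.4600), p(N) = (0.2100, 0.5200, 0.2700).
I(M;N) = Σ p(x,y)·log₂[p(x,y)/(p(x)p(y))].
  (a,r): 0.08·log₂(2.5397) = 0.1076
  (a,s): 0.04·log₂(0.5128) = -0.0385
  (a,t): 0.03·log₂(0.7407) = -0.0130
  (b,r): 0.05·log₂(0.6105) = -0.0356
  (b,s): 0.26·log₂(1.2821) = 0.0932
  (b,t): 0.08·log₂(0.7597) = -0.0317
  (c,r): 0.08·log₂(0.8282) = -0.0218
  (c,s): 0.22·log₂(0.9197) = -0.0266
  (c,t): 0.16·log₂(1.2882) = 0.0585
Sum = 0.092 bits.

0.092 bits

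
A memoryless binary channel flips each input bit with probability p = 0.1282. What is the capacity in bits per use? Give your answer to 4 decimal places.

Binary symmetric channel: C = 1 − h₂(ε) where h₂ is the binary entropy function.
h₂(0.1282) = −0.1282·log₂0.1282 − 0.8718·log₂0.8718 = 0.5525.
C = 1 − 0.5525 = 0.4475 bits per channel use.

0.4475 bits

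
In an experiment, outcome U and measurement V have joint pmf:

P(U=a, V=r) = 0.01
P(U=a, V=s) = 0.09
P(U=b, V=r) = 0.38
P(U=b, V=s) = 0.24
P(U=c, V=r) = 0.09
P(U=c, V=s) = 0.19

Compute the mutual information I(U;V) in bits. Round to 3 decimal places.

0.101 bits

Marginals: p(U) = (0.1000, 0.6200, 0.2800), p(V) = (0.4800, 0.5200).
I(U;V) = Σ p(x,y)·log₂[p(x,y)/(p(x)p(y))].
  (a,r): 0.01·log₂(0.2083) = -0.0226
  (a,s): 0.09·log₂(1.7308) = 0.0712
  (b,r): 0.38·log₂(1.2769) = 0.1340
  (b,s): 0.24·log₂(0.7444) = -0.1022
  (c,r): 0.09·log₂(0.6696) = -0.0521
  (c,s): 0.19·log₂(1.3049) = 0.0730
Sum = 0.101 bits.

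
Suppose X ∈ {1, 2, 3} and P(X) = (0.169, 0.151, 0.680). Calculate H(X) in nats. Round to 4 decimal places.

H(X) = −Σ p·ln p.
  −(0.169)·ln(0.169) = 0.30046
  −(0.151)·ln(0.151) = 0.28546
  −(0.680)·ln(0.680) = 0.26225
Sum: 0.30046 + 0.28546 + 0.26225 = 0.8482 nats.

0.8482 nats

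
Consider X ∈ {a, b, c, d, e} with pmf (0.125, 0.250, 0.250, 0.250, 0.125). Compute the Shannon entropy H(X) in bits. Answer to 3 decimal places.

2.250 bits

H(X) = −Σ p·log₂ p.
  −(0.125)·log₂(0.125) = 0.3750
  −(0.250)·log₂(0.250) = 0.5000
  −(0.250)·log₂(0.250) = 0.5000
  −(0.250)·log₂(0.250) = 0.5000
  −(0.125)·log₂(0.125) = 0.3750
Sum: 0.3750 + 0.5000 + 0.5000 + 0.5000 + 0.3750 = 2.250 bits.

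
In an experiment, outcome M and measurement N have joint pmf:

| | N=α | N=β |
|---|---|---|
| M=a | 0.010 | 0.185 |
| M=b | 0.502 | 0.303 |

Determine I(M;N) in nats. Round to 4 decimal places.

0.1203 nats

Marginals: p(M) = (0.1950, 0.8050), p(N) = (0.5120, 0.4880).
I(M;N) = H(M) + H(N) − H(M,N).
H(M) = 0.4934, H(N) = 0.6929, H(M,N) = 1.0660.
I(M;N) = 0.4934 + 0.6929 − 1.0660 = 0.1203 nats.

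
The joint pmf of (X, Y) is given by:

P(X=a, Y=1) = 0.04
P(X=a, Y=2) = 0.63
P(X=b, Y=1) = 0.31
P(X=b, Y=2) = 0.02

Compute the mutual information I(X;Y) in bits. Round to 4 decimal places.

0.6066 bits

Marginals: p(X) = (0.6700, 0.3300), p(Y) = (0.3500, 0.6500).
I(X;Y) = H(X) + H(Y) − H(X,Y).
H(X) = 0.9149, H(Y) = 0.9341, H(X,Y) = 1.2424.
I(X;Y) = 0.9149 + 0.9341 − 1.2424 = 0.6066 bits.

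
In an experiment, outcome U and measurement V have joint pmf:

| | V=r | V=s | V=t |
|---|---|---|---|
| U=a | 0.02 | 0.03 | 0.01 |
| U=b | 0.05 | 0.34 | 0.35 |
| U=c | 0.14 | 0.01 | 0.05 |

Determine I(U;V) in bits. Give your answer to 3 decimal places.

Marginals: p(U) = (0.0600, 0.7400, 0.2000), p(V) = (0.2100, 0.3800, 0.4100).
I(U;V) = H(U) + H(V) − H(U,V).
H(U) = 1.0294, H(V) = 1.5307, H(U,V) = 2.2861.
I(U;V) = 1.0294 + 1.5307 − 2.2861 = 0.274 bits.

0.274 bits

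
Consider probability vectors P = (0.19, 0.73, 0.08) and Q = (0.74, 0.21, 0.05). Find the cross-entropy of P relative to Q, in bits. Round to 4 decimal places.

H(P,Q) = −Σ p·log₂ q.
  −0.19·log₂(0.74) = 0.08254
  −0.73·log₂(0.21) = 1.64362
  −0.08·log₂(0.05) = 0.34575
H(P,Q) = 2.0719 bits.

2.0719 bits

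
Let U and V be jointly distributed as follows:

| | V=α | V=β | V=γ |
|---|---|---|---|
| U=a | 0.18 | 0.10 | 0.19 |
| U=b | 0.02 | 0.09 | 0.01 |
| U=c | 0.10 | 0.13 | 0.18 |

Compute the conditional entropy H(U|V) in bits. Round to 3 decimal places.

1.307 bits

Marginals: p(U) = (0.4700, 0.1200, 0.4100), p(V) = (0.3000, 0.3200, 0.3800).
H(U|V) = Σ p(V) · H(U|V=·).
  V=α: p=0.3000, H(U|V=α) = 1.2310
  V=β: p=0.3200, H(U|V=β) = 1.5671
  V=γ: p=0.3800, H(U|V=γ) = 1.1487
Weighted sum = 1.307 bits.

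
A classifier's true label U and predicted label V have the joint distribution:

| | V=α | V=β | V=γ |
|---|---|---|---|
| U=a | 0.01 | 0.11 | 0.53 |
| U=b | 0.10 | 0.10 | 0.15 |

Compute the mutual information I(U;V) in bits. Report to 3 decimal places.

0.158 bits

Marginals: p(U) = (0.6500, 0.3500), p(V) = (0.1100, 0.2100, 0.6800).
I(U;V) = Σ p(x,y)·log₂[p(x,y)/(p(x)p(y))].
  (a,α): 0.01·log₂(0.1399) = -0.0284
  (a,β): 0.11·log₂(0.8059) = -0.0343
  (a,γ): 0.53·log₂(1.1991) = 0.1388
  (b,α): 0.10·log₂(2.5974) = 0.1377
  (b,β): 0.10·log₂(1.3605) = 0.0444
  (b,γ): 0.15·log₂(0.6303) = -0.0999
Sum = 0.158 bits.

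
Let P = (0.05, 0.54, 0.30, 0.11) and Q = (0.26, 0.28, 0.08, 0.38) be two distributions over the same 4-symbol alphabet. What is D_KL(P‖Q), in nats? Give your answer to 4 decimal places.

D(P‖Q) = Σ p·ln(p/q).
  0.05·ln(0.05/0.26) = -0.08243
  0.54·ln(0.54/0.28) = 0.35466
  0.30·ln(0.30/0.08) = 0.39653
  0.11·ln(0.11/0.38) = -0.13637
D(P‖Q) = 0.5324 nats.

0.5324 nats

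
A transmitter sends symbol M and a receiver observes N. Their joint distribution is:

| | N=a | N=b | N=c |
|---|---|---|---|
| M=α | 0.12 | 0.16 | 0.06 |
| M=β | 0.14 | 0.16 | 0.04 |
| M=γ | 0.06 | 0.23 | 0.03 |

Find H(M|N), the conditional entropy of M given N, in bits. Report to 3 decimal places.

Chain rule: H(M|N) = H(M,N) − H(N).
Marginals: p(M) = (0.3400, 0.3400, 0.3200), p(N) = (0.3200, 0.5500, 0.1300).
H(M,N) = 2.9225 bits; H(N) = 1.3831 bits.
H(M|N) = 2.9225 − 1.3831 = 1.539 bits.

1.539 bits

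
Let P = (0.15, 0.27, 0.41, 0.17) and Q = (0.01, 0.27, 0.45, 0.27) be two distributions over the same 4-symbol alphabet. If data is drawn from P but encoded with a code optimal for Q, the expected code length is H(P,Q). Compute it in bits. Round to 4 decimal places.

H(P,Q) = −Σ p·log₂ q.
  −0.15·log₂(0.01) = 0.99658
  −0.27·log₂(0.27) = 0.51002
  −0.41·log₂(0.45) = 0.47232
  −0.17·log₂(0.27) = 0.32112
H(P,Q) = 2.3000 bits.

2.3000 bits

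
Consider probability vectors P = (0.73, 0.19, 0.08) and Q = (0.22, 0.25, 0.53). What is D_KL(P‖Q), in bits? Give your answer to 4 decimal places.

D(P‖Q) = Σ p·log₂(p/q).
  0.73·log₂(0.73/0.22) = 1.26319
  0.19·log₂(0.19/0.25) = -0.07523
  0.08·log₂(0.08/0.53) = -0.21823
D(P‖Q) = 0.9697 bits.

0.9697 bits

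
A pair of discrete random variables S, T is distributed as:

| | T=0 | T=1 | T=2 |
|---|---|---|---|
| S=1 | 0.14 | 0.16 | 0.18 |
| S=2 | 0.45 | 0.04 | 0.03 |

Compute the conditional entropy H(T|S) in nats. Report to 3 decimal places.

0.778 nats

Marginals: p(S) = (0.4800, 0.5200), p(T) = (0.5900, 0.2000, 0.2100).
H(T|S) = Σ p(S) · H(T|S=·).
  S=1: p=0.4800, H(T|S=1) = 1.0934
  S=2: p=0.5200, H(T|S=2) = 0.4870
Weighted sum = 0.778 nats.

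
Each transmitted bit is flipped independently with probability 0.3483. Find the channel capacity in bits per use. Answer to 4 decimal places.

0.0675 bits

Binary symmetric channel: C = 1 − h₂(ε) where h₂ is the binary entropy function.
h₂(0.3483) = −0.3483·log₂0.3483 − 0.6517·log₂0.6517 = 0.9325.
C = 1 − 0.9325 = 0.0675 bits per channel use.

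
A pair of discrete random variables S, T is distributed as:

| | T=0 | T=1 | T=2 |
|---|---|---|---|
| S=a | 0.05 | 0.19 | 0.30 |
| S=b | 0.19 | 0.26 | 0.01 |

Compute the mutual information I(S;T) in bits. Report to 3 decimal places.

Marginals: p(S) = (0.5400, 0.4600), p(T) = (0.2400, 0.4500, 0.3100).
I(S;T) = Σ p(x,y)·log₂[p(x,y)/(p(x)p(y))].
  (a,0): 0.05·log₂(0.3858) = -0.0687
  (a,1): 0.19·log₂(0.7819) = -0.0674
  (a,2): 0.30·log₂(1.7921) = 0.2525
  (b,0): 0.19·log₂(1.7210) = 0.1488
  (b,1): 0.26·log₂(1.2560) = 0.0855
  (b,2): 0.01·log₂(0.0701) = -0.0383
Sum = 0.312 bits.

0.312 bits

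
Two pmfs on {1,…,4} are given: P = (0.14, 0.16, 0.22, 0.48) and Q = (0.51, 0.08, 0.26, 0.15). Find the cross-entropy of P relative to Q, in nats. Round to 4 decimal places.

1.7054 nats

H(P,Q) = −Σ p·ln q.
  −0.14·ln(0.51) = 0.09427
  −0.16·ln(0.08) = 0.40412
  −0.22·ln(0.26) = 0.29636
  −0.48·ln(0.15) = 0.91062
H(P,Q) = 1.7054 nats.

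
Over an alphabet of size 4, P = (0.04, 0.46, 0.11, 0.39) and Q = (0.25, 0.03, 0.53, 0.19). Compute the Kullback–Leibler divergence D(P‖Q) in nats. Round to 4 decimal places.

D(P‖Q) = Σ p·ln(p/q).
  0.04·ln(0.04/0.25) = -0.07330
  0.46·ln(0.46/0.03) = 1.25581
  0.11·ln(0.11/0.53) = -0.17296
  0.39·ln(0.39/0.19) = 0.28046
D(P‖Q) = 1.2900 nats.

1.2900 nats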